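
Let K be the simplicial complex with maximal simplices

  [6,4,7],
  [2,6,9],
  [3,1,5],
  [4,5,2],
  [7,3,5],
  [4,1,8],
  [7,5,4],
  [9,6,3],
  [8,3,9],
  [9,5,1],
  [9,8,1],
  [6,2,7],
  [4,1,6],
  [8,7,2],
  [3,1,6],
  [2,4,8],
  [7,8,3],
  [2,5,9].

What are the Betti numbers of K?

b_0 = 1, b_1 = 1, b_2 = 0.

We work with the vertex ordering 1 < 2 < 3 < 4 < 5 < 6 < 7 < 8 < 9. The simplices of K, each written with vertices in increasing order, are:

  0-simplices (9): [1], [2], [3], [4], [5], [6], [7], [8], [9]
  1-simplices (27): (27 of them)
  2-simplices (18): [1,3,5], [1,3,6], [1,4,6], [1,4,8], [1,5,9], [1,8,9], [2,4,5], [2,4,8], [2,5,9], [2,6,7], [2,6,9], [2,7,8], [3,5,7], [3,6,9], [3,7,8], [3,8,9], [4,5,7], [4,6,7]

so the chain groups are C_0 ≅ Z^9, C_1 ≅ Z^27, C_2 ≅ Z^18.

∂_1: C_1 → C_0 is given by ∂[p,q] = [q] − [p]. For instance
  ∂[2,7] = [7] − [2].
The resulting 9×27 matrix has rank 8, and its Smith normal form has invariant factors (1,1,1,1,1,1,1,1).

Boundary ∂_2: C_2 → C_1 acts by ∂[p,q,r] = [q,r] − [p,r] + [p,q]. For instance
  ∂[1,5,9] = [5,9] − [1,9] + [1,5],
  ∂[3,7,8] = [7,8] − [3,8] + [3,7].
The 27×18 boundary matrix has rank 18 and Smith normal form diag(1,1,1,1,1,1,1,1,1,1,1,1,1,1,1,1,1,2).

Now H_k = ker ∂_k / im ∂_{k+1}, so:

  H_0: rank C_0 − rank ∂_1 = 9 − 8 = 1, and the invariant factors of ∂_1 are all 1, so H_0 = Z.
  H_1: rank ker ∂_1 − rank ∂_2 = (27 − 8) − 18 = 1, and ∂_2 has invariant factor 2 > 1, so H_1 = Z ⊕ Z/2Z.
  H_2: rank ker ∂_2 − rank ∂_3 = (18 − 18) − 0 = 0, and there is no ∂_3, so H_2 = 0.

As a check, the Euler characteristic is 9 − 27 + 18 = 0, which agrees with 1 − 1 + 0 = 0.

Hence the Betti numbers are b_0 = 1, b_1 = 1, b_2 = 0.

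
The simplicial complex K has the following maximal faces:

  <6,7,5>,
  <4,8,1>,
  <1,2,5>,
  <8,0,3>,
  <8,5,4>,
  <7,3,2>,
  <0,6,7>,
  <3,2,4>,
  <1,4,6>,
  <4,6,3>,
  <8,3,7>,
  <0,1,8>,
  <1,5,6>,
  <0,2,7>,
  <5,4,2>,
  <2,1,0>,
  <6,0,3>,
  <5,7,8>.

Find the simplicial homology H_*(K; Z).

H_0 ≅ Z,  H_1 ≅ Z ⊕ Z_2,  H_2 = 0.

Take the total order 0 < 1 < 2 < 3 < 4 < 5 < 6 < 7 < 8 on the vertex set. Then K (dimension 2) consists of the simplices:

  0-simplices (9): [0], [1], [2], [3], [4], [5], [6], [7], [8]
  1-simplices (27): (27 of them)
  2-simplices (18): [0,1,2], [0,1,8], [0,2,7], [0,3,6], [0,3,8], [0,6,7], [1,2,5], [1,4,6], [1,4,8], [1,5,6], [2,3,4], [2,3,7], [2,4,5], [3,4,6], [3,7,8], [4,5,8], [5,6,7], [5,7,8]

Hence C_0 ≅ Z^9, C_1 ≅ Z^27, C_2 ≅ Z^18.

The boundary map ∂_1: C_1 → C_0 maps an edge to its endpoints' difference, ∂[p,q] = q − p.
This gives a 9×27 integer matrix of rank 8; reducing to Smith normal form yields diagonal entries (1,1,1,1,1,1,1,1).

Boundary ∂_2: C_2 → C_1 maps a triangle to the signed sum of its edges. For instance
  ∂[0,6,7] = [6,7] − [0,7] + [0,6],
  ∂[1,5,6] = [5,6] − [1,6] + [1,5].
As a 27×18 matrix over Z this has rank 18, with invariant factors (1,1,1,1,1,1,1,1,1,1,1,1,1,1,1,1,1,2).

Reading off H_k = ker ∂_k / im ∂_{k+1}:

  H_0: rank C_0 − rank ∂_1 = 9 − 8 = 1, and the invariant factors of ∂_1 are all 1, so H_0 = Z.
  H_1: rank ker ∂_1 − rank ∂_2 = (27 − 8) − 18 = 1, and ∂_2 has invariant factor 2 > 1, so H_1 = Z ⊕ Z_2.
  H_2: rank ker ∂_2 − rank ∂_3 = (18 − 18) − 0 = 0, and there is no ∂_3, so H_2 = 0.

As a check, the Euler characteristic is 9 − 27 + 18 = 0, which agrees with 1 − 1 + 0 = 0.
(K is a triangulation of the Klein bottle.)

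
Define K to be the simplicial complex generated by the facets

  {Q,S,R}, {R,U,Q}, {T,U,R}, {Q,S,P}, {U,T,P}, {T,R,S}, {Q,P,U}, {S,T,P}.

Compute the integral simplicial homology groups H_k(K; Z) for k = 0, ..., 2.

Take the total order P < Q < R < S < T < U on the vertex set. Then K (dimension 2) consists of the simplices:

  0-simplices (6): P, Q, R, S, T, U
  1-simplices (12): PQ, PS, PT, PU, QR, QS, QU, RS, RT, RU, ST, TU
  2-simplices (8): PQS, PQU, PST, PTU, QRS, QRU, RST, RTU

giving chain groups C_0 ≅ Z^6, C_1 ≅ Z^12, C_2 ≅ Z^8.

Boundary ∂_1: C_1 → C_0 sends each edge [p,q] (with p < q) to q − p.
The resulting 6×12 matrix has rank 5, and its Smith normal form has invariant factors (1,1,1,1,1).

Boundary ∂_2: C_2 → C_1 acts by ∂[p,q,r] = [q,r] − [p,r] + [p,q]. For instance
  ∂QRS = RS − QS + QR,
  ∂PQS = QS − PS + PQ.
The 12×8 boundary matrix has rank 7 and Smith normal form diag(1,1,1,1,1,1,1).

From H_k ≅ ker(∂_k) / im(∂_{k+1}) we obtain:

  H_0: rank C_0 − rank ∂_1 = 6 − 5 = 1, and the invariant factors of ∂_1 are all 1, so H_0 = Z.
  H_1: rank ker ∂_1 − rank ∂_2 = (12 − 5) − 7 = 0, and the invariant factors of ∂_2 are all 1, so H_1 = 0.
  H_2: rank ker ∂_2 − rank ∂_3 = (8 − 7) − 0 = 1, and there is no ∂_3, so H_2 = Z.

As a check, the Euler characteristic is 6 − 12 + 8 = 2, which agrees with 1 − 0 + 1 = 2.

H_0 ≅ Z,  H_1 = 0,  H_2 ≅ Z.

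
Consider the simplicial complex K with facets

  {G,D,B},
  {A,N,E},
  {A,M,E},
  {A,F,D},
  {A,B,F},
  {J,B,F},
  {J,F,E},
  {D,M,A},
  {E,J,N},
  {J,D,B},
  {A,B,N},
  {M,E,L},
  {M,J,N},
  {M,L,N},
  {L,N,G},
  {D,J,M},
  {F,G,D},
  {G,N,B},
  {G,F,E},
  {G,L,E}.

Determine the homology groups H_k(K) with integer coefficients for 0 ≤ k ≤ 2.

Order the vertices as A < B < D < E < F < G < J < L < M < N. Listing each simplex with vertices in this order, K has dimension 2 with simplices:

  0-simplices (10): A, B, D, E, F, G, J, L, M, N
  1-simplices (30): AB, AD, AE, AF, AM, AN, BD, BF, BG, BJ, BN, DF, DG, DJ, DM, EF, EG, EJ, EL, EM, EN, FG, FJ, GL, GN, JM, JN, LM, LN, MN
  2-simplices (20): ABF, ABN, ADF, ADM, AEM, AEN, BDG, BDJ, BFJ, BGN, DFG, DJM, EFG, EFJ, EGL, EJN, ELM, GLN, JMN, LMN

so the chain groups are C_0 ≅ Z^10, C_1 ≅ Z^30, C_2 ≅ Z^20.

Boundary ∂_1: C_1 → C_0 is given by ∂[p,q] = [q] − [p]. For instance
  ∂AD = D − A.
This gives a 10×30 integer matrix of rank 9; reducing to Smith normal form yields diagonal entries (1,1,1,1,1,1,1,1,1).

∂_2: C_2 → C_1 sends each 2-simplex [p,q,r] to [q,r] − [p,r] + [p,q]. For instance
  ∂EGL = GL − EL + EG,
  ∂ADF = DF − AF + AD.
The 30×20 boundary matrix has rank 20 and Smith normal form diag(1,1,1,1,1,1,1,1,1,1,1,1,1,1,1,1,1,1,1,2).

Reading off H_k = ker ∂_k / im ∂_{k+1}:

  H_0: rank C_0 − rank ∂_1 = 10 − 9 = 1, and the invariant factors of ∂_1 are all 1, so H_0 = Z.
  H_1: rank ker ∂_1 − rank ∂_2 = (30 − 9) − 20 = 1, and ∂_2 has invariant factor 2 > 1, so H_1 = Z ⊕ Z/2.
  H_2: rank ker ∂_2 − rank ∂_3 = (20 − 20) − 0 = 0, and there is no ∂_3, so H_2 = 0.

As a check, the Euler characteristic is 10 − 30 + 20 = 0, which agrees with 1 − 1 + 0 = 0.

H_0 = Z,  H_1 = Z ⊕ Z/2,  H_2 = 0.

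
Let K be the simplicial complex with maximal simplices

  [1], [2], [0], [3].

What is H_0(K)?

Fix the vertex order 0 < 1 < 2 < 3 and write every simplex with vertices in increasing order. Then dim K = 0 and the simplices of K are:

  0-simplices (4): [0], [1], [2], [3]

Hence C_0 ≅ Z^4.

From H_k ≅ ker(∂_k) / im(∂_{k+1}) we obtain:

  H_0: rank C_0 − rank ∂_1 = 4 − 0 = 4, and there is no ∂_1, so H_0 ≅ Z^4.

H_0 ≅ Z^4.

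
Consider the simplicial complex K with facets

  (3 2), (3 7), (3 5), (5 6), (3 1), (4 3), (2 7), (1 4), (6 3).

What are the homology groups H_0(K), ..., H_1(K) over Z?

H_0 = Z,  H_1 = Z^3.

Fix the vertex order 1 < 2 < 3 < 4 < 5 < 6 < 7 and write every simplex with vertices in increasing order. Then dim K = 1 and the simplices of K are:

  0-simplices (7): [1], [2], [3], [4], [5], [6], [7]
  1-simplices (9): [1,3], [1,4], [2,3], [2,7], [3,4], [3,5], [3,6], [3,7], [5,6]

Hence C_0 ≅ Z^7, C_1 ≅ Z^9.

The boundary map ∂_1: C_1 → C_0 is given by ∂[p,q] = [q] − [p]. For instance
  ∂[2,7] = [7] − [2].
This gives a 7×9 integer matrix of rank 6; reducing to Smith normal form yields diagonal entries (1,1,1,1,1,1).

Computing H_k = (kernel of ∂_k) / (image of ∂_{k+1}):

  H_0: rank C_0 − rank ∂_1 = 7 − 6 = 1, and the invariant factors of ∂_1 are all 1, so H_0 = Z.
  H_1: rank ker ∂_1 − rank ∂_2 = (9 − 6) − 0 = 3, and there is no ∂_2, so H_1 = Z^3.

(K is a triangulation of a wedge of 3 circles.)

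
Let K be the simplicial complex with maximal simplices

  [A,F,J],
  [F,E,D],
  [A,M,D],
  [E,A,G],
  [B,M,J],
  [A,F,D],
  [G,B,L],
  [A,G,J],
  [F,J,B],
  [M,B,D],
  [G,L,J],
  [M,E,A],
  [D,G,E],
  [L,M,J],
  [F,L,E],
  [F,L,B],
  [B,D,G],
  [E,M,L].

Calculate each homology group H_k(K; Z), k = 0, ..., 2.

H_0 ≅ Z,  H_1 ≅ Z ⊕ Z_2,  H_2 = 0.

Order the vertices as A < B < D < E < F < G < J < L < M. Listing each simplex with vertices in this order, K has dimension 2 with simplices:

  0-simplices (9): A, B, D, E, F, G, J, L, M
  1-simplices (27): AD, AE, AF, AG, AJ, AM, BD, BF, BG, BJ, BL, BM, DE, DF, DG, DM, EF, EG, EL, EM, FJ, FL, GJ, GL, JL, JM, LM
  2-simplices (18): ADF, ADM, AEG, AEM, AFJ, AGJ, BDG, BDM, BFJ, BFL, BGL, BJM, DEF, DEG, EFL, ELM, GJL, JLM

Hence C_0 ≅ Z^9, C_1 ≅ Z^27, C_2 ≅ Z^18.

∂_1: C_1 → C_0 is given by ∂[p,q] = [q] − [p].
The 9×27 boundary matrix has rank 8 and Smith normal form diag(1,1,1,1,1,1,1,1).

Boundary ∂_2: C_2 → C_1 sends each 2-simplex [p,q,r] to [q,r] − [p,r] + [p,q]. For instance
  ∂DEF = EF − DF + DE,
  ∂ADF = DF − AF + AD.
As a 27×18 matrix over Z this has rank 18, with invariant factors (1,1,1,1,1,1,1,1,1,1,1,1,1,1,1,1,1,2).

Computing H_k = (kernel of ∂_k) / (image of ∂_{k+1}):

  H_0: rank C_0 − rank ∂_1 = 9 − 8 = 1, and the invariant factors of ∂_1 are all 1, so H_0 ≅ Z.
  H_1: rank ker ∂_1 − rank ∂_2 = (27 − 8) − 18 = 1, and ∂_2 has invariant factor 2 > 1, so H_1 ≅ Z ⊕ Z_2.
  H_2: rank ker ∂_2 − rank ∂_3 = (18 − 18) − 0 = 0, and there is no ∂_3, so H_2 ≅ 0.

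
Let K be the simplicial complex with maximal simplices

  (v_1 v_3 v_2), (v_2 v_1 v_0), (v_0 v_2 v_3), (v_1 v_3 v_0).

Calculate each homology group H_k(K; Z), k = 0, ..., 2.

Fix the vertex order v_0 < v_1 < v_2 < v_3 and write every simplex with vertices in increasing order. Then dim K = 2 and the simplices of K are:

  0-simplices (4): [v_0], [v_1], [v_2], [v_3]
  1-simplices (6): [v_0,v_1], [v_0,v_2], [v_0,v_3], [v_1,v_2], [v_1,v_3], [v_2,v_3]
  2-simplices (4): [v_0,v_1,v_2], [v_0,v_1,v_3], [v_0,v_2,v_3], [v_1,v_2,v_3]

Hence C_0 ≅ Z^4, C_1 ≅ Z^6, C_2 ≅ Z^4.

Boundary ∂_1: C_1 → C_0 maps an edge to its endpoints' difference, ∂[p,q] = q − p.
As a 4×6 matrix over Z this has rank 3, with invariant factors (1,1,1).

Boundary ∂_2: C_2 → C_1 acts by ∂[p,q,r] = [q,r] − [p,r] + [p,q]. For instance
  ∂[v_0,v_2,v_3] = [v_2,v_3] − [v_0,v_3] + [v_0,v_2],
  ∂[v_1,v_2,v_3] = [v_2,v_3] − [v_1,v_3] + [v_1,v_2].
The 6×4 boundary matrix has rank 3 and Smith normal form diag(1,1,1).

From H_k ≅ ker(∂_k) / im(∂_{k+1}) we obtain:

  H_0: rank C_0 − rank ∂_1 = 4 − 3 = 1, and the invariant factors of ∂_1 are all 1, so H_0 ≅ Z.
  H_1: rank ker ∂_1 − rank ∂_2 = (6 − 3) − 3 = 0, and the invariant factors of ∂_2 are all 1, so H_1 ≅ 0.
  H_2: rank ker ∂_2 − rank ∂_3 = (4 − 3) − 0 = 1, and there is no ∂_3, so H_2 ≅ Z.

As a check, the Euler characteristic is 4 − 6 + 4 = 2, which agrees with 1 − 0 + 1 = 2.

H_0 = Z,  H_1 = 0,  H_2 = Z.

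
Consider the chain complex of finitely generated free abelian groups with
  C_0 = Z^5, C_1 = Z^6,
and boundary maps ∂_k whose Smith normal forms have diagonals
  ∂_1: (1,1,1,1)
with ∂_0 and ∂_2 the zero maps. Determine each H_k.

H_0 ≅ Z,  H_1 ≅ Z^2.

H_0: b_0 = 5 − 0 − 4 = 1; torsion from ∂_1 factors > 1: none. So H_0 ≅ Z.
H_1: b_1 = 6 − 4 − 0 = 2; torsion from ∂_2 factors > 1: none. So H_1 ≅ Z^2.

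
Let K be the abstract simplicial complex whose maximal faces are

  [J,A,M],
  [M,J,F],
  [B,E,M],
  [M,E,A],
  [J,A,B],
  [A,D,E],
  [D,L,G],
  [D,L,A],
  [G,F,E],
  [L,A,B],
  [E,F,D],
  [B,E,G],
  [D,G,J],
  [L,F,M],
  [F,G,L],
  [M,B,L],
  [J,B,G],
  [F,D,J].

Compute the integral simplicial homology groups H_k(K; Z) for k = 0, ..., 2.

Order the vertices as A < B < D < E < F < G < J < L < M. Listing each simplex with vertices in this order, K has dimension 2 with simplices:

  0-simplices (9): A, B, D, E, F, G, J, L, M
  1-simplices (27): AB, AD, AE, AJ, AL, AM, BE, BG, BJ, BL, BM, DE, DF, DG, DJ, DL, EF, EG, EM, FG, FJ, FL, FM, GJ, GL, JM, LM
  2-simplices (18): ABJ, ABL, ADE, ADL, AEM, AJM, BEG, BEM, BGJ, BLM, DEF, DFJ, DGJ, DGL, EFG, FGL, FJM, FLM

giving chain groups C_0 ≅ Z^9, C_1 ≅ Z^27, C_2 ≅ Z^18.

Boundary ∂_1: C_1 → C_0 sends each edge [p,q] (with p < q) to q − p.
The 9×27 boundary matrix has rank 8 and Smith normal form diag(1,1,1,1,1,1,1,1).

Boundary ∂_2: C_2 → C_1 sends each 2-simplex [p,q,r] to [q,r] − [p,r] + [p,q]. For instance
  ∂BGJ = GJ − BJ + BG,
  ∂ABL = BL − AL + AB.
The 27×18 boundary matrix has rank 18 and Smith normal form diag(1,1,1,1,1,1,1,1,1,1,1,1,1,1,1,1,1,2).

Now H_k = ker ∂_k / im ∂_{k+1}, so:

  H_0: rank C_0 − rank ∂_1 = 9 − 8 = 1, and the invariant factors of ∂_1 are all 1, so H_0 ≅ Z.
  H_1: rank ker ∂_1 − rank ∂_2 = (27 − 8) − 18 = 1, and ∂_2 has invariant factor 2 > 1, so H_1 ≅ Z ⊕ Z_2.
  H_2: rank ker ∂_2 − rank ∂_3 = (18 − 18) − 0 = 0, and there is no ∂_3, so H_2 ≅ 0.

As a check, the Euler characteristic is 9 − 27 + 18 = 0, which agrees with 1 − 1 + 0 = 0.
(K is a triangulation of the Klein bottle.)

H_0 = Z,  H_1 = Z ⊕ Z_2,  H_2 = 0.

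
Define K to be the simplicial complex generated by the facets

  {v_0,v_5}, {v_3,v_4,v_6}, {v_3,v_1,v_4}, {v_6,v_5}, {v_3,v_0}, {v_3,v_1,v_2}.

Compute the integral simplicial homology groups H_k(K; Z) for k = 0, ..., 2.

Fix the vertex order v_0 < v_1 < v_2 < v_3 < v_4 < v_5 < v_6 and write every simplex with vertices in increasing order. Then dim K = 2 and the simplices of K are:

  0-simplices (7): [v_0], [v_1], [v_2], [v_3], [v_4], [v_5], [v_6]
  1-simplices (10): [v_0,v_3], [v_0,v_5], [v_1,v_2], [v_1,v_3], [v_1,v_4], [v_2,v_3], [v_3,v_4], [v_3,v_6], [v_4,v_6], [v_5,v_6]
  2-simplices (3): [v_1,v_2,v_3], [v_1,v_3,v_4], [v_3,v_4,v_6]

giving chain groups C_0 ≅ Z^7, C_1 ≅ Z^10, C_2 ≅ Z^3.

The boundary map ∂_1: C_1 → C_0 sends each edge [p,q] (with p < q) to q − p.
The resulting 7×10 matrix has rank 6, and its Smith normal form has invariant factors (1,1,1,1,1,1).

Boundary ∂_2: C_2 → C_1 sends each 2-simplex [p,q,r] to [q,r] − [p,r] + [p,q]. For instance
  ∂[v_1,v_3,v_4] = [v_3,v_4] − [v_1,v_4] + [v_1,v_3],
  ∂[v_3,v_4,v_6] = [v_4,v_6] − [v_3,v_6] + [v_3,v_4].
This gives a 10×3 integer matrix of rank 3; reducing to Smith normal form yields diagonal entries (1,1,1).

From H_k ≅ ker(∂_k) / im(∂_{k+1}) we obtain:

  H_0: rank C_0 − rank ∂_1 = 7 − 6 = 1, and the invariant factors of ∂_1 are all 1, so H_0 = Z.
  H_1: rank ker ∂_1 − rank ∂_2 = (10 − 6) − 3 = 1, and the invariant factors of ∂_2 are all 1, so H_1 = Z.
  H_2: rank ker ∂_2 − rank ∂_3 = (3 − 3) − 0 = 0, and there is no ∂_3, so H_2 = 0.

H_0 = Z,  H_1 = Z,  H_2 = 0.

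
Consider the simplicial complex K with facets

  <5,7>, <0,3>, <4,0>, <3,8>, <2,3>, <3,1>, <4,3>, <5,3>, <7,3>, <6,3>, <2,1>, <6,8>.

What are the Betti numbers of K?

Take the total order 0 < 1 < 2 < 3 < 4 < 5 < 6 < 7 < 8 on the vertex set. Then K (dimension 1) consists of the simplices:

  0-simplices (9): [0], [1], [2], [3], [4], [5], [6], [7], [8]
  1-simplices (12): [0,3], [0,4], [1,2], [1,3], [2,3], [3,4], [3,5], [3,6], [3,7], [3,8], [5,7], [6,8]

so the chain groups are C_0 ≅ Z^9, C_1 ≅ Z^12.

∂_1: C_1 → C_0 maps an edge to its endpoints' difference, ∂[p,q] = q − p. For instance
  ∂[3,5] = [5] − [3].
The resulting 9×12 matrix has rank 8, and its Smith normal form has invariant factors (1,1,1,1,1,1,1,1).

Now H_k = ker ∂_k / im ∂_{k+1}, so:

  H_0: rank C_0 − rank ∂_1 = 9 − 8 = 1, and the invariant factors of ∂_1 are all 1, so H_0 = Z.
  H_1: rank ker ∂_1 − rank ∂_2 = (12 − 8) − 0 = 4, and there is no ∂_2, so H_1 = Z^4.

Hence the Betti numbers are b_0 = 1, b_1 = 4.

b_0 = 1, b_1 = 4.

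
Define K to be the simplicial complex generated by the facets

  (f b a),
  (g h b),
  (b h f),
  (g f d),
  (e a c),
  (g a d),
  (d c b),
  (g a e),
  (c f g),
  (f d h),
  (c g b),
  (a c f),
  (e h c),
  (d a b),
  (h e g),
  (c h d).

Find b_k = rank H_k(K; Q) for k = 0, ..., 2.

We work with the vertex ordering a < b < c < d < e < f < g < h. The simplices of K, each written with vertices in increasing order, are:

  0-simplices (8): a, b, c, d, e, f, g, h
  1-simplices (24): ab, ac, ad, ae, af, ag, bc, bd, bf, bg, bh, cd, ce, cf, cg, ch, df, dg, dh, eg, eh, fg, fh, gh
  2-simplices (16): abd, abf, ace, acf, adg, aeg, bcd, bcg, bfh, bgh, cdh, ceh, cfg, dfg, dfh, egh

Hence C_0 ≅ Z^8, C_1 ≅ Z^24, C_2 ≅ Z^16.

∂_1: C_1 → C_0 maps an edge to its endpoints' difference, ∂[p,q] = q − p. For instance
  ∂bd = d − b.
As a 8×24 matrix over Z this has rank 7, with invariant factors (1,1,1,1,1,1,1).

∂_2: C_2 → C_1 maps a triangle to the signed sum of its edges. For instance
  ∂ace = ce − ae + ac,
  ∂bfh = fh − bh + bf.
The resulting 24×16 matrix has rank 15, and its Smith normal form has invariant factors (1,1,1,1,1,1,1,1,1,1,1,1,1,1,1).

Computing H_k = (kernel of ∂_k) / (image of ∂_{k+1}):

  H_0: rank C_0 − rank ∂_1 = 8 − 7 = 1, and the invariant factors of ∂_1 are all 1, so H_0 ≅ Z.
  H_1: rank ker ∂_1 − rank ∂_2 = (24 − 7) − 15 = 2, and the invariant factors of ∂_2 are all 1, so H_1 ≅ Z^2.
  H_2: rank ker ∂_2 − rank ∂_3 = (16 − 15) − 0 = 1, and there is no ∂_3, so H_2 ≅ Z.

As a check, the Euler characteristic is 8 − 24 + 16 = 0, which agrees with 1 − 2 + 1 = 0.
(K is a triangulation of the torus T^2.)

Hence the Betti numbers are b_0 = 1, b_1 = 2, b_2 = 1.

b_0 = 1, b_1 = 2, b_2 = 1.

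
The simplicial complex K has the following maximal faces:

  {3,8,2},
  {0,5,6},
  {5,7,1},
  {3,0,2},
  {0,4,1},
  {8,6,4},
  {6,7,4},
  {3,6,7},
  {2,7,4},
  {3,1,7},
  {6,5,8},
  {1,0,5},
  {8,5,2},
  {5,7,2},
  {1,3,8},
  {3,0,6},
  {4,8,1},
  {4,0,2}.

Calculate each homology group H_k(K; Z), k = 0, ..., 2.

Take the total order 0 < 1 < 2 < 3 < 4 < 5 < 6 < 7 < 8 on the vertex set. Then K (dimension 2) consists of the simplices:

  0-simplices (9): [0], [1], [2], [3], [4], [5], [6], [7], [8]
  1-simplices (27): (27 of them)
  2-simplices (18): [0,1,4], [0,1,5], [0,2,3], [0,2,4], [0,3,6], [0,5,6], [1,3,7], [1,3,8], [1,4,8], [1,5,7], [2,3,8], [2,4,7], [2,5,7], [2,5,8], [3,6,7], [4,6,7], [4,6,8], [5,6,8]

Hence C_0 ≅ Z^9, C_1 ≅ Z^27, C_2 ≅ Z^18.

Boundary ∂_1: C_1 → C_0 is given by ∂[p,q] = [q] − [p]. For instance
  ∂[1,3] = [3] − [1].
As a 9×27 matrix over Z this has rank 8, with invariant factors (1,1,1,1,1,1,1,1).

The boundary map ∂_2: C_2 → C_1 sends each 2-simplex [p,q,r] to [q,r] − [p,r] + [p,q]. For instance
  ∂[0,5,6] = [5,6] − [0,6] + [0,5],
  ∂[0,2,3] = [2,3] − [0,3] + [0,2].
This gives a 27×18 integer matrix of rank 17; reducing to Smith normal form yields diagonal entries (1,1,1,1,1,1,1,1,1,1,1,1,1,1,1,1,1).

Reading off H_k = ker ∂_k / im ∂_{k+1}:

  H_0: rank C_0 − rank ∂_1 = 9 − 8 = 1, and the invariant factors of ∂_1 are all 1, so H_0 = Z.
  H_1: rank ker ∂_1 − rank ∂_2 = (27 − 8) − 17 = 2, and the invariant factors of ∂_2 are all 1, so H_1 = Z^2.
  H_2: rank ker ∂_2 − rank ∂_3 = (18 − 17) − 0 = 1, and there is no ∂_3, so H_2 = Z.

As a check, the Euler characteristic is 9 − 27 + 18 = 0, which agrees with 1 − 2 + 1 = 0.

H_0 = Z,  H_1 = Z^2,  H_2 = Z.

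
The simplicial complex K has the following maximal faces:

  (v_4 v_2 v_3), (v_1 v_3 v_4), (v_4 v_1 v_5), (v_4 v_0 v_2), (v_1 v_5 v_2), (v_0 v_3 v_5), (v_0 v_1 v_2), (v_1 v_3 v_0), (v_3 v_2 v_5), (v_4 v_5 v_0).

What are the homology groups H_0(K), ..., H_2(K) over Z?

We work with the vertex ordering v_0 < v_1 < v_2 < v_3 < v_4 < v_5. The simplices of K, each written with vertices in increasing order, are:

  0-simplices (6): [v_0], [v_1], [v_2], [v_3], [v_4], [v_5]
  1-simplices (15): (15 of them)
  2-simplices (10): [v_0,v_1,v_2], [v_0,v_1,v_3], [v_0,v_2,v_4], [v_0,v_3,v_5], [v_0,v_4,v_5], [v_1,v_2,v_5], [v_1,v_3,v_4], [v_1,v_4,v_5], [v_2,v_3,v_4], [v_2,v_3,v_5]

giving chain groups C_0 ≅ Z^6, C_1 ≅ Z^15, C_2 ≅ Z^10.

The boundary map ∂_1: C_1 → C_0 maps an edge to its endpoints' difference, ∂[p,q] = q − p. For instance
  ∂[v_0,v_2] = [v_2] − [v_0].
The 6×15 boundary matrix has rank 5 and Smith normal form diag(1,1,1,1,1).

Boundary ∂_2: C_2 → C_1 sends each 2-simplex [p,q,r] to [q,r] − [p,r] + [p,q]. For instance
  ∂[v_1,v_4,v_5] = [v_4,v_5] − [v_1,v_5] + [v_1,v_4],
  ∂[v_0,v_1,v_2] = [v_1,v_2] − [v_0,v_2] + [v_0,v_1].
As a 15×10 matrix over Z this has rank 10, with invariant factors (1,1,1,1,1,1,1,1,1,2).

Reading off H_k = ker ∂_k / im ∂_{k+1}:

  H_0: rank C_0 − rank ∂_1 = 6 − 5 = 1, and the invariant factors of ∂_1 are all 1, so H_0 = Z.
  H_1: rank ker ∂_1 − rank ∂_2 = (15 − 5) − 10 = 0, and ∂_2 has invariant factor 2 > 1, so H_1 = Z/2.
  H_2: rank ker ∂_2 − rank ∂_3 = (10 − 10) − 0 = 0, and there is no ∂_3, so H_2 = 0.

As a check, the Euler characteristic is 6 − 15 + 10 = 1, which agrees with 1 − 0 + 0 = 1.
(K is a triangulation of the real projective plane RP^2.)

H_0 ≅ Z,  H_1 ≅ Z/2,  H_2 = 0.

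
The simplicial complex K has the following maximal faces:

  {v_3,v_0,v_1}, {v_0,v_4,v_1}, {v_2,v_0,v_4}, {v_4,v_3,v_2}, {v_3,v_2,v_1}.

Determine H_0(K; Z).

H_0 ≅ Z.

We work with the vertex ordering v_0 < v_1 < v_2 < v_3 < v_4. The simplices of K, each written with vertices in increasing order, are:

  0-simplices (5): [v_0], [v_1], [v_2], [v_3], [v_4]
  1-simplices (10): [v_0,v_1], [v_0,v_2], [v_0,v_3], [v_0,v_4], [v_1,v_2], [v_1,v_3], [v_1,v_4], [v_2,v_3], [v_2,v_4], [v_3,v_4]
  2-simplices (5): [v_0,v_1,v_3], [v_0,v_1,v_4], [v_0,v_2,v_4], [v_1,v_2,v_3], [v_2,v_3,v_4]

Hence C_0 ≅ Z^5, C_1 ≅ Z^10, C_2 ≅ Z^5.

Boundary ∂_1: C_1 → C_0 is given by ∂[p,q] = [q] − [p]. For instance
  ∂[v_3,v_4] = [v_4] − [v_3].
As a 5×10 matrix over Z this has rank 4, with invariant factors (1,1,1,1).

Boundary ∂_2: C_2 → C_1 sends each 2-simplex [p,q,r] to [q,r] − [p,r] + [p,q]. For instance
  ∂[v_1,v_2,v_3] = [v_2,v_3] − [v_1,v_3] + [v_1,v_2],
  ∂[v_0,v_2,v_4] = [v_2,v_4] − [v_0,v_4] + [v_0,v_2].
As a 10×5 matrix over Z this has rank 5, with invariant factors (1,1,1,1,1).

Reading off H_k = ker ∂_k / im ∂_{k+1}:

  H_0: rank C_0 − rank ∂_1 = 5 − 4 = 1, and the invariant factors of ∂_1 are all 1, so H_0 ≅ Z.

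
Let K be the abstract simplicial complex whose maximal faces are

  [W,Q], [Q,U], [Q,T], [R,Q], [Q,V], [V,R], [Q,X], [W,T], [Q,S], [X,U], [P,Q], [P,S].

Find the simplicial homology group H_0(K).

H_0 ≅ Z.

Order the vertices as P < Q < R < S < T < U < V < W < X. Listing each simplex with vertices in this order, K has dimension 1 with simplices:

  0-simplices (9): P, Q, R, S, T, U, V, W, X
  1-simplices (12): PQ, PS, QR, QS, QT, QU, QV, QW, QX, RV, TW, UX

so the chain groups are C_0 ≅ Z^9, C_1 ≅ Z^12.

Boundary ∂_1: C_1 → C_0 maps an edge to its endpoints' difference, ∂[p,q] = q − p.
The 9×12 boundary matrix has rank 8 and Smith normal form diag(1,1,1,1,1,1,1,1).

Now H_k = ker ∂_k / im ∂_{k+1}, so:

  H_0: rank C_0 − rank ∂_1 = 9 − 8 = 1, and the invariant factors of ∂_1 are all 1, so H_0 ≅ Z.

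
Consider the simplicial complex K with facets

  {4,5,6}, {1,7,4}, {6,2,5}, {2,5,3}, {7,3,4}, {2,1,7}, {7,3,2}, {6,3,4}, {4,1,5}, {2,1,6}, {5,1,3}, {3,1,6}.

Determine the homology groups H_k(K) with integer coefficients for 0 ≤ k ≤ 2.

Order the vertices as 1 < 2 < 3 < 4 < 5 < 6 < 7. Listing each simplex with vertices in this order, K has dimension 2 with simplices:

  0-simplices (7): [1], [2], [3], [4], [5], [6], [7]
  1-simplices (18): [1,2], [1,3], [1,4], [1,5], [1,6], [1,7], [2,3], [2,5], [2,6], [2,7], [3,4], [3,5], [3,6], [3,7], [4,5], [4,6], [4,7], [5,6]
  2-simplices (12): [1,2,6], [1,2,7], [1,3,5], [1,3,6], [1,4,5], [1,4,7], [2,3,5], [2,3,7], [2,5,6], [3,4,6], [3,4,7], [4,5,6]

giving chain groups C_0 ≅ Z^7, C_1 ≅ Z^18, C_2 ≅ Z^12.

The boundary map ∂_1: C_1 → C_0 sends each edge [p,q] (with p < q) to q − p. For instance
  ∂[4,6] = [6] − [4].
This gives a 7×18 integer matrix of rank 6; reducing to Smith normal form yields diagonal entries (1,1,1,1,1,1).

Boundary ∂_2: C_2 → C_1 sends each 2-simplex [p,q,r] to [q,r] − [p,r] + [p,q]. For instance
  ∂[1,4,5] = [4,5] − [1,5] + [1,4],
  ∂[1,4,7] = [4,7] − [1,7] + [1,4].
The 18×12 boundary matrix has rank 12 and Smith normal form diag(1,1,1,1,1,1,1,1,1,1,1,2).

From H_k ≅ ker(∂_k) / im(∂_{k+1}) we obtain:

  H_0: rank C_0 − rank ∂_1 = 7 − 6 = 1, and the invariant factors of ∂_1 are all 1, so H_0 ≅ Z.
  H_1: rank ker ∂_1 − rank ∂_2 = (18 − 6) − 12 = 0, and ∂_2 has invariant factor 2 > 1, so H_1 ≅ Z/2.
  H_2: rank ker ∂_2 − rank ∂_3 = (12 − 12) − 0 = 0, and there is no ∂_3, so H_2 ≅ 0.

(K is a triangulation of the real projective plane RP^2.)

H_0 ≅ Z,  H_1 ≅ Z/2,  H_2 = 0.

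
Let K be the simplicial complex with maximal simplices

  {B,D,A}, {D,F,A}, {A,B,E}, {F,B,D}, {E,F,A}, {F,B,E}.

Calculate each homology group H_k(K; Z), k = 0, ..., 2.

K has 5 vertices, 9 edges, 6 triangles.
rank ∂_0 = 0, rank ∂_1 = 4 ⇒ b_0 = 5 − 0 − 4 = 1; all invariant factors of ∂_1 are 1 so no torsion. So H_0 = Z.
rank ∂_1 = 4, rank ∂_2 = 5 ⇒ b_1 = 9 − 4 − 5 = 0; all invariant factors of ∂_2 are 1 so no torsion. So H_1 = 0.
rank ∂_2 = 5, rank ∂_3 = 0 ⇒ b_2 = 6 − 5 − 0 = 1. So H_2 = Z.

H_0 ≅ Z,  H_1 = 0,  H_2 ≅ Z.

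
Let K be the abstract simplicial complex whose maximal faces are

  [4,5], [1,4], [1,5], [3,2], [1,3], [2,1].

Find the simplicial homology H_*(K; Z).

Fix the vertex order 1 < 2 < 3 < 4 < 5 and write every simplex with vertices in increasing order. Then dim K = 1 and the simplices of K are:

  0-simplices (5): [1], [2], [3], [4], [5]
  1-simplices (6): [1,2], [1,3], [1,4], [1,5], [2,3], [4,5]

so the chain groups are C_0 ≅ Z^5, C_1 ≅ Z^6.

Boundary ∂_1: C_1 → C_0 sends each edge [p,q] (with p < q) to q − p.
As a 5×6 matrix over Z this has rank 4, with invariant factors (1,1,1,1).

From H_k ≅ ker(∂_k) / im(∂_{k+1}) we obtain:

  H_0: rank C_0 − rank ∂_1 = 5 − 4 = 1, and the invariant factors of ∂_1 are all 1, so H_0 ≅ Z.
  H_1: rank ker ∂_1 − rank ∂_2 = (6 − 4) − 0 = 2, and there is no ∂_2, so H_1 ≅ Z^2.

(K is a triangulation of a wedge of 2 circles.)

H_0 = Z,  H_1 = Z^2.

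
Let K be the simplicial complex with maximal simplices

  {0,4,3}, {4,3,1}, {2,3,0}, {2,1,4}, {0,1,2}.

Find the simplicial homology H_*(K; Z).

H_0 ≅ Z,  H_1 ≅ Z,  H_2 = 0.

We work with the vertex ordering 0 < 1 < 2 < 3 < 4. The simplices of K, each written with vertices in increasing order, are:

  0-simplices (5): [0], [1], [2], [3], [4]
  1-simplices (10): [0,1], [0,2], [0,3], [0,4], [1,2], [1,3], [1,4], [2,3], [2,4], [3,4]
  2-simplices (5): [0,1,2], [0,2,3], [0,3,4], [1,2,4], [1,3,4]

Hence C_0 ≅ Z^5, C_1 ≅ Z^10, C_2 ≅ Z^5.

∂_1: C_1 → C_0 maps an edge to its endpoints' difference, ∂[p,q] = q − p.
The 5×10 boundary matrix has rank 4 and Smith normal form diag(1,1,1,1).

Boundary ∂_2: C_2 → C_1 sends each 2-simplex [p,q,r] to [q,r] − [p,r] + [p,q]. For instance
  ∂[0,1,2] = [1,2] − [0,2] + [0,1],
  ∂[0,3,4] = [3,4] − [0,4] + [0,3].
This gives a 10×5 integer matrix of rank 5; reducing to Smith normal form yields diagonal entries (1,1,1,1,1).

From H_k ≅ ker(∂_k) / im(∂_{k+1}) we obtain:

  H_0: rank C_0 − rank ∂_1 = 5 − 4 = 1, and the invariant factors of ∂_1 are all 1, so H_0 = Z.
  H_1: rank ker ∂_1 − rank ∂_2 = (10 − 4) − 5 = 1, and the invariant factors of ∂_2 are all 1, so H_1 = Z.
  H_2: rank ker ∂_2 − rank ∂_3 = (5 − 5) − 0 = 0, and there is no ∂_3, so H_2 = 0.

(K is a triangulation of the Möbius band.)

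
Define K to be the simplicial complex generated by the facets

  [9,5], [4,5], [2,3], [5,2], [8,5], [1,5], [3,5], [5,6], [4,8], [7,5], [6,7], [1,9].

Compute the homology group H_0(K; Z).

We work with the vertex ordering 1 < 2 < 3 < 4 < 5 < 6 < 7 < 8 < 9. The simplices of K, each written with vertices in increasing order, are:

  0-simplices (9): [1], [2], [3], [4], [5], [6], [7], [8], [9]
  1-simplices (12): [1,5], [1,9], [2,3], [2,5], [3,5], [4,5], [4,8], [5,6], [5,7], [5,8], [5,9], [6,7]

giving chain groups C_0 ≅ Z^9, C_1 ≅ Z^12.

∂_1: C_1 → C_0 maps an edge to its endpoints' difference, ∂[p,q] = q − p.
As a 9×12 matrix over Z this has rank 8, with invariant factors (1,1,1,1,1,1,1,1).

Now H_k = ker ∂_k / im ∂_{k+1}, so:

  H_0: rank C_0 − rank ∂_1 = 9 − 8 = 1, and the invariant factors of ∂_1 are all 1, so H_0 ≅ Z.

H_0 ≅ Z.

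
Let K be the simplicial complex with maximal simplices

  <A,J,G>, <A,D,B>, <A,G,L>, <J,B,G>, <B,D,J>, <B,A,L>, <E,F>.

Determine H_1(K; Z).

H_1 = Z.

Order the vertices as A < B < D < E < F < G < J < L. Listing each simplex with vertices in this order, K has dimension 2 with simplices:

  0-simplices (8): A, B, D, E, F, G, J, L
  1-simplices (13): AB, AD, AG, AJ, AL, BD, BG, BJ, BL, DJ, EF, GJ, GL
  2-simplices (6): ABD, ABL, AGJ, AGL, BDJ, BGJ

Hence C_0 ≅ Z^8, C_1 ≅ Z^13, C_2 ≅ Z^6.

∂_1: C_1 → C_0 is given by ∂[p,q] = [q] − [p].
The resulting 8×13 matrix has rank 6, and its Smith normal form has invariant factors (1,1,1,1,1,1).

∂_2: C_2 → C_1 maps a triangle to the signed sum of its edges. For instance
  ∂AGL = GL − AL + AG,
  ∂BGJ = GJ − BJ + BG.
The resulting 13×6 matrix has rank 6, and its Smith normal form has invariant factors (1,1,1,1,1,1).

Computing H_k = (kernel of ∂_k) / (image of ∂_{k+1}):

  H_1: rank ker ∂_1 − rank ∂_2 = (13 − 6) − 6 = 1, and the invariant factors of ∂_2 are all 1, so H_1 ≅ Z.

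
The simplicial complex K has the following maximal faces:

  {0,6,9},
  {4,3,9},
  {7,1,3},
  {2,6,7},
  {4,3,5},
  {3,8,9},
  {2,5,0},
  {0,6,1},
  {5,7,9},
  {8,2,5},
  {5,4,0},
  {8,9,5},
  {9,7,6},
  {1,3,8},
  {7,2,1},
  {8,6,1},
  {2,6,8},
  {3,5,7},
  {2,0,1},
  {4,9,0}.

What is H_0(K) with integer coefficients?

K has 10 vertices, 30 edges, 20 triangles.
rank ∂_0 = 0, rank ∂_1 = 9 ⇒ b_0 = 10 − 0 − 9 = 1; all invariant factors of ∂_1 are 1 so no torsion. So H_0 ≅ Z.

H_0 ≅ Z.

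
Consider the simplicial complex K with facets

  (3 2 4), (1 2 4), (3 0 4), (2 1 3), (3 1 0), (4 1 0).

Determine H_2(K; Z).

H_2 = Z.

Fix the vertex order 0 < 1 < 2 < 3 < 4 and write every simplex with vertices in increasing order. Then dim K = 2 and the simplices of K are:

  0-simplices (5): [0], [1], [2], [3], [4]
  1-simplices (9): [0,1], [0,3], [0,4], [1,2], [1,3], [1,4], [2,3], [2,4], [3,4]
  2-simplices (6): [0,1,3], [0,1,4], [0,3,4], [1,2,3], [1,2,4], [2,3,4]

Hence C_0 ≅ Z^5, C_1 ≅ Z^9, C_2 ≅ Z^6.

The boundary map ∂_1: C_1 → C_0 is given by ∂[p,q] = [q] − [p].
The resulting 5×9 matrix has rank 4, and its Smith normal form has invariant factors (1,1,1,1).

The boundary map ∂_2: C_2 → C_1 acts by ∂[p,q,r] = [q,r] − [p,r] + [p,q]. For instance
  ∂[0,1,3] = [1,3] − [0,3] + [0,1],
  ∂[2,3,4] = [3,4] − [2,4] + [2,3].
The 9×6 boundary matrix has rank 5 and Smith normal form diag(1,1,1,1,1).

Computing H_k = (kernel of ∂_k) / (image of ∂_{k+1}):

  H_2: rank ker ∂_2 − rank ∂_3 = (6 − 5) − 0 = 1, and there is no ∂_3, so H_2 ≅ Z.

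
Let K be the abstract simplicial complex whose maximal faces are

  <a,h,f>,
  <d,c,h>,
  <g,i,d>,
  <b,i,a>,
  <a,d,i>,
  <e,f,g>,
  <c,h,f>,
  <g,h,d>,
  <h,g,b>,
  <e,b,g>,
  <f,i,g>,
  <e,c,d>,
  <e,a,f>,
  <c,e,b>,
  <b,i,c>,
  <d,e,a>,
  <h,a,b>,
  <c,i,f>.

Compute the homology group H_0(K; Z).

Fix the vertex order a < b < c < d < e < f < g < h < i and write every simplex with vertices in increasing order. Then dim K = 2 and the simplices of K are:

  0-simplices (9): a, b, c, d, e, f, g, h, i
  1-simplices (27): ab, ad, ae, af, ah, ai, bc, be, bg, bh, bi, cd, ce, cf, ch, ci, de, dg, dh, di, ef, eg, fg, fh, fi, gh, gi
  2-simplices (18): abh, abi, ade, adi, aef, afh, bce, bci, beg, bgh, cde, cdh, cfh, cfi, dgh, dgi, efg, fgi

Hence C_0 ≅ Z^9, C_1 ≅ Z^27, C_2 ≅ Z^18.

The boundary map ∂_1: C_1 → C_0 maps an edge to its endpoints' difference, ∂[p,q] = q − p.
The 9×27 boundary matrix has rank 8 and Smith normal form diag(1,1,1,1,1,1,1,1).

Boundary ∂_2: C_2 → C_1 maps a triangle to the signed sum of its edges. For instance
  ∂cfi = fi − ci + cf,
  ∂cdh = dh − ch + cd.
The 27×18 boundary matrix has rank 17 and Smith normal form diag(1,1,1,1,1,1,1,1,1,1,1,1,1,1,1,1,1).

Reading off H_k = ker ∂_k / im ∂_{k+1}:

  H_0: rank C_0 − rank ∂_1 = 9 − 8 = 1, and the invariant factors of ∂_1 are all 1, so H_0 ≅ Z.

H_0 ≅ Z.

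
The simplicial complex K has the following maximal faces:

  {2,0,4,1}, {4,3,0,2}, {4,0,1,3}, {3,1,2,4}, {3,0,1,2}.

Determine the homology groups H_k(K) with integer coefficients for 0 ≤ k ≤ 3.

H_0 ≅ Z,  H_1 = 0,  H_2 = 0,  H_3 ≅ Z.

We work with the vertex ordering 0 < 1 < 2 < 3 < 4. The simplices of K, each written with vertices in increasing order, are:

  0-simplices (5): [0], [1], [2], [3], [4]
  1-simplices (10): [0,1], [0,2], [0,3], [0,4], [1,2], [1,3], [1,4], [2,3], [2,4], [3,4]
  2-simplices (10): [0,1,2], [0,1,3], [0,1,4], [0,2,3], [0,2,4], [0,3,4], [1,2,3], [1,2,4], [1,3,4], [2,3,4]
  3-simplices (5): [0,1,2,3], [0,1,2,4], [0,1,3,4], [0,2,3,4], [1,2,3,4]

so the chain groups are C_0 ≅ Z^5, C_1 ≅ Z^10, C_2 ≅ Z^10, C_3 ≅ Z^5.

The boundary map ∂_1: C_1 → C_0 maps an edge to its endpoints' difference, ∂[p,q] = q − p. For instance
  ∂[0,3] = [3] − [0].
The resulting 5×10 matrix has rank 4, and its Smith normal form has invariant factors (1,1,1,1).

Boundary ∂_2: C_2 → C_1 acts by ∂[p,q,r] = [q,r] − [p,r] + [p,q]. For instance
  ∂[1,3,4] = [3,4] − [1,4] + [1,3],
  ∂[1,2,4] = [2,4] − [1,4] + [1,2].
As a 10×10 matrix over Z this has rank 6, with invariant factors (1,1,1,1,1,1).

Boundary ∂_3: C_3 → C_2 sends each 3-simplex σ to the alternating sum Σ_i (−1)^i (σ with its i-th vertex removed). For instance
  ∂[0,1,3,4] = [1,3,4] − [0,3,4] + [0,1,4] − [0,1,3],
  ∂[0,2,3,4] = [2,3,4] − [0,3,4] + [0,2,4] − [0,2,3].
The resulting 10×5 matrix has rank 4, and its Smith normal form has invariant factors (1,1,1,1).

Reading off H_k = ker ∂_k / im ∂_{k+1}:

  H_0: rank C_0 − rank ∂_1 = 5 − 4 = 1, and the invariant factors of ∂_1 are all 1, so H_0 = Z.
  H_1: rank ker ∂_1 − rank ∂_2 = (10 − 4) − 6 = 0, and the invariant factors of ∂_2 are all 1, so H_1 = 0.
  H_2: rank ker ∂_2 − rank ∂_3 = (10 − 6) − 4 = 0, and the invariant factors of ∂_3 are all 1, so H_2 = 0.
  H_3: rank ker ∂_3 − rank ∂_4 = (5 − 4) − 0 = 1, and there is no ∂_4, so H_3 = Z.

As a check, the Euler characteristic is 5 − 10 + 10 − 5 = 0, which agrees with 1 − 0 + 0 − 1 = 0.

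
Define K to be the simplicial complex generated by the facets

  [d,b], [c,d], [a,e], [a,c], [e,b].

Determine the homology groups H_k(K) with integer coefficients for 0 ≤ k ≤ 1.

Order the vertices as a < b < c < d < e. Listing each simplex with vertices in this order, K has dimension 1 with simplices:

  0-simplices (5): a, b, c, d, e
  1-simplices (5): ac, ae, bd, be, cd

so the chain groups are C_0 ≅ Z^5, C_1 ≅ Z^5.

Boundary ∂_1: C_1 → C_0 maps an edge to its endpoints' difference, ∂[p,q] = q − p.
The resulting 5×5 matrix has rank 4, and its Smith normal form has invariant factors (1,1,1,1).

From H_k ≅ ker(∂_k) / im(∂_{k+1}) we obtain:

  H_0: rank C_0 − rank ∂_1 = 5 − 4 = 1, and the invariant factors of ∂_1 are all 1, so H_0 = Z.
  H_1: rank ker ∂_1 − rank ∂_2 = (5 − 4) − 0 = 1, and there is no ∂_2, so H_1 = Z.

As a check, the Euler characteristic is 5 − 5 = 0, which agrees with 1 − 1 = 0.
(K is a triangulation of the circle S^1.)

H_0 = Z,  H_1 = Z.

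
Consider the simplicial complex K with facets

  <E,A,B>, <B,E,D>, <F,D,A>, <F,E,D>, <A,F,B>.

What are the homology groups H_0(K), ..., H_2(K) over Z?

H_0 ≅ Z,  H_1 ≅ Z,  H_2 = 0.

We work with the vertex ordering A < B < D < E < F. The simplices of K, each written with vertices in increasing order, are:

  0-simplices (5): A, B, D, E, F
  1-simplices (10): AB, AD, AE, AF, BD, BE, BF, DE, DF, EF
  2-simplices (5): ABE, ABF, ADF, BDE, DEF

Hence C_0 ≅ Z^5, C_1 ≅ Z^10, C_2 ≅ Z^5.

Boundary ∂_1: C_1 → C_0 is given by ∂[p,q] = [q] − [p]. For instance
  ∂AE = E − A.
As a 5×10 matrix over Z this has rank 4, with invariant factors (1,1,1,1).

Boundary ∂_2: C_2 → C_1 maps a triangle to the signed sum of its edges. For instance
  ∂DEF = EF − DF + DE,
  ∂ABE = BE − AE + AB.
This gives a 10×5 integer matrix of rank 5; reducing to Smith normal form yields diagonal entries (1,1,1,1,1).

Reading off H_k = ker ∂_k / im ∂_{k+1}:

  H_0: rank C_0 − rank ∂_1 = 5 − 4 = 1, and the invariant factors of ∂_1 are all 1, so H_0 = Z.
  H_1: rank ker ∂_1 − rank ∂_2 = (10 − 4) − 5 = 1, and the invariant factors of ∂_2 are all 1, so H_1 = Z.
  H_2: rank ker ∂_2 − rank ∂_3 = (5 − 5) − 0 = 0, and there is no ∂_3, so H_2 = 0.

As a check, the Euler characteristic is 5 − 10 + 5 = 0, which agrees with 1 − 1 + 0 = 0.
(K is a triangulation of the Möbius band.)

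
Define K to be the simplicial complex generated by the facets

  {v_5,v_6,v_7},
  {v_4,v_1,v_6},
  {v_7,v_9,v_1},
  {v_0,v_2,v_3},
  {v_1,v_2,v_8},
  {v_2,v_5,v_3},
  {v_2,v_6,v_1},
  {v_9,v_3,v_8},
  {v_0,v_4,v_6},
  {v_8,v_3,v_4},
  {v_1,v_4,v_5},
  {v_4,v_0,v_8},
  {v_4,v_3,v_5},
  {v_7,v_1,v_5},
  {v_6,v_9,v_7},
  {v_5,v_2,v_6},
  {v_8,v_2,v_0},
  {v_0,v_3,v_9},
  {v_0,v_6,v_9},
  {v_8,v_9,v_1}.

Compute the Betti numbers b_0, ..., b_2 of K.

b_0 = 1, b_1 = 1, b_2 = 0.

We work with the vertex ordering v_0 < v_1 < v_2 < v_3 < v_4 < v_5 < v_6 < v_7 < v_8 < v_9. The simplices of K, each written with vertices in increasing order, are:

  0-simplices (10): [v_0], [v_1], [v_2], [v_3], [v_4], [v_5], [v_6], [v_7], [v_8], [v_9]
  1-simplices (30): (30 of them)
  2-simplices (20): (20 of them)

so the chain groups are C_0 ≅ Z^10, C_1 ≅ Z^30, C_2 ≅ Z^20.

∂_1: C_1 → C_0 is given by ∂[p,q] = [q] − [p].
The 10×30 boundary matrix has rank 9 and Smith normal form diag(1,1,1,1,1,1,1,1,1).

∂_2: C_2 → C_1 maps a triangle to the signed sum of its edges. For instance
  ∂[v_0,v_4,v_8] = [v_4,v_8] − [v_0,v_8] + [v_0,v_4],
  ∂[v_1,v_4,v_6] = [v_4,v_6] − [v_1,v_6] + [v_1,v_4].
The 30×20 boundary matrix has rank 20 and Smith normal form diag(1,1,1,1,1,1,1,1,1,1,1,1,1,1,1,1,1,1,1,2).

Now H_k = ker ∂_k / im ∂_{k+1}, so:

  H_0: rank C_0 − rank ∂_1 = 10 − 9 = 1, and the invariant factors of ∂_1 are all 1, so H_0 = Z.
  H_1: rank ker ∂_1 − rank ∂_2 = (30 − 9) − 20 = 1, and ∂_2 has invariant factor 2 > 1, so H_1 = Z ⊕ Z/2Z.
  H_2: rank ker ∂_2 − rank ∂_3 = (20 − 20) − 0 = 0, and there is no ∂_3, so H_2 = 0.

Hence the Betti numbers are b_0 = 1, b_1 = 1, b_2 = 0.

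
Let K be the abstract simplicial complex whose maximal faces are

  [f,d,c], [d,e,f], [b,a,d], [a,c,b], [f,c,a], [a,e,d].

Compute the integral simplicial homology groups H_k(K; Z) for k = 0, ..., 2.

H_0 = Z,  H_1 = Z,  H_2 = 0.

Take the total order a < b < c < d < e < f on the vertex set. Then K (dimension 2) consists of the simplices:

  0-simplices (6): a, b, c, d, e, f
  1-simplices (12): ab, ac, ad, ae, af, bc, bd, cd, cf, de, df, ef
  2-simplices (6): abc, abd, acf, ade, cdf, def

so the chain groups are C_0 ≅ Z^6, C_1 ≅ Z^12, C_2 ≅ Z^6.

The boundary map ∂_1: C_1 → C_0 sends each edge [p,q] (with p < q) to q − p. For instance
  ∂de = e − d.
The resulting 6×12 matrix has rank 5, and its Smith normal form has invariant factors (1,1,1,1,1).

The boundary map ∂_2: C_2 → C_1 acts by ∂[p,q,r] = [q,r] − [p,r] + [p,q]. For instance
  ∂def = ef − df + de,
  ∂ade = de − ae + ad.
The resulting 12×6 matrix has rank 6, and its Smith normal form has invariant factors (1,1,1,1,1,1).

Computing H_k = (kernel of ∂_k) / (image of ∂_{k+1}):

  H_0: rank C_0 − rank ∂_1 = 6 − 5 = 1, and the invariant factors of ∂_1 are all 1, so H_0 ≅ Z.
  H_1: rank ker ∂_1 − rank ∂_2 = (12 − 5) − 6 = 1, and the invariant factors of ∂_2 are all 1, so H_1 ≅ Z.
  H_2: rank ker ∂_2 − rank ∂_3 = (6 − 6) − 0 = 0, and there is no ∂_3, so H_2 ≅ 0.

As a check, the Euler characteristic is 6 − 12 + 6 = 0, which agrees with 1 − 1 + 0 = 0.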